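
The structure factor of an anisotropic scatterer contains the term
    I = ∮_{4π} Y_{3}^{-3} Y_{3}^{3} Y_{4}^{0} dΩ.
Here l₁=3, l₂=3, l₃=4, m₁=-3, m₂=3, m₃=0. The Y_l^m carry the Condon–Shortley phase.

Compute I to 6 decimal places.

-0.076935

Rules hold: Σm=0, L=10 even, 0≤4≤6.
N = 7·7·9 = 441
Δ = 2!·4!·4!/11! = 1/34650
Racah Σ t=0..2: t=0:+1/72 t=1:−1/16 t=2:+1/72 = -5/144
⇒ 3j(3 3 4; 0 0 0)² = 2/77, sgn -1
Racah Σ t=2..2: t=2:+1/1152 = 1/1152
⇒ 3j(3 3 4; -3 3 0)² = 1/154, sgn +1
4πI² = N·(3j₀)²·(3jₘ)² = 9/121
I = -1·√(0.0743802/4π) = -0.07693494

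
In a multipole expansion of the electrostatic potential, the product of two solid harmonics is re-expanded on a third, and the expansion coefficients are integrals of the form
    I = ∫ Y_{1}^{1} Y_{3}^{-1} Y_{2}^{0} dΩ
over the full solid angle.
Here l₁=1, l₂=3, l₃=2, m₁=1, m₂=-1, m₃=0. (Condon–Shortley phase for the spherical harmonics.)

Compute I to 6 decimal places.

Rules hold: Σm=0, L=6 even, 2≤2≤4.
N = 3·7·5 = 105
Δ = 2!·0!·4!/7! = 1/105
Racah Σ t=1..1: t=1:−1/4 = -1/4
⇒ 3j(1 3 2; 0 0 0)² = 3/35, sgn -1
Racah Σ t=0..0: t=0:+1/8 = 1/8
⇒ 3j(1 3 2; 1 -1 0)² = 2/35, sgn +1
4πI² = N·(3j₀)²·(3jₘ)² = 18/35
I = -1·√(0.514286/4π) = -0.20230066

-0.202301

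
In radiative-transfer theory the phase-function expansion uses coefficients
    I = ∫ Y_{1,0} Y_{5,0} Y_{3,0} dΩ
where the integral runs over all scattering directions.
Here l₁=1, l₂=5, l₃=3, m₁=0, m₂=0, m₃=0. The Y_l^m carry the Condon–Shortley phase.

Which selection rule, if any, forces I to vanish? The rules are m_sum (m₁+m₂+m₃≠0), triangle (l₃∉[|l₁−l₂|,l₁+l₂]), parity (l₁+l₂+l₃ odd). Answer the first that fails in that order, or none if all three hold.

m₁+m₂+m₃ = 0 + 0 + 0 = 0  ✓
triangle: |1−5|=4 ≤ l₃=3 ≤ 1+5=6  ✗
parity: l₁+l₂+l₃ = 9 is odd

triangle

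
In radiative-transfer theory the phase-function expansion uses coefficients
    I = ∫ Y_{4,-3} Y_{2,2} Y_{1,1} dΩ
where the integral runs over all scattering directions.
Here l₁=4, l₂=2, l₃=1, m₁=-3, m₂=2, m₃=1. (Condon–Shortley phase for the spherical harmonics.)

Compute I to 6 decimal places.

l₃=1 ∉ [2,6] — triangle fails ⇒ I = 0

0.000000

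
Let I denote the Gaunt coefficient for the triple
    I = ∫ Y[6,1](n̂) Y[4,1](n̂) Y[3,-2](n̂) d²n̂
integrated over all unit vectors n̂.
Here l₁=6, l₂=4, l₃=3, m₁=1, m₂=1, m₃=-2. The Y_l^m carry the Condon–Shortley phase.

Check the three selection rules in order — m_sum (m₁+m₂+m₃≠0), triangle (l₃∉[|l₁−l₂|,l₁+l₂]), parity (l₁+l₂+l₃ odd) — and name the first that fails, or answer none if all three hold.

Σmᵢ = 0  ✓
l₃∈[|l₁−l₂|,l₁+l₂]=[2,10], have l₃=3  ✓
Σlᵢ = 13 ⇒ odd  ✗

parity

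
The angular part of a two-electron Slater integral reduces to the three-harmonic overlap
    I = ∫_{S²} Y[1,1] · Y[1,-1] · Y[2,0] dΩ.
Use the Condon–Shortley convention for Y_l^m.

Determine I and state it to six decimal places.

0.126157

Rules hold: Σm=0, L=4 even, 0≤2≤2.
N = 3·3·5 = 45
Δ = 0!·2!·2!/5! = 1/30
Racah Σ t=0..0: t=0:+1/1 = 1/1
⇒ 3j(1 1 2; 0 0 0)² = 2/15, sgn +1
Racah Σ t=0..0: t=0:+1/4 = 1/4
⇒ 3j(1 1 2; 1 -1 0)² = 1/30, sgn +1
4πI² = N·(3j₀)²·(3jₘ)² = 1/5
I = +1·√(0.2/4π) = 0.12615663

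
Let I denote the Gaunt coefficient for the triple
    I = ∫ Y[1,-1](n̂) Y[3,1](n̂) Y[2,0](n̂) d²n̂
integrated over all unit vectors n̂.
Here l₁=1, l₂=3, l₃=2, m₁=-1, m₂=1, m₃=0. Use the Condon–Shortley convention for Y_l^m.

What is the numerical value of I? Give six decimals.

m-sum 0 ✓  L=6 even ✓  2≤2≤4 ✓
Π(2lᵢ+1) = 3×7×5 = 105
triangle coeff Δ(1,3,2) = 1/105
Σ_t [1,1]: t=1:−1/4 = -1/4
(3j)²=3/35 [(1 3 2; 0 0 0)], sign=-1
Σ_t [2,2]: t=2:+1/8 = 1/8
(3j)²=2/35 [(1 3 2; -1 1 0)], sign=+1
⇒ 4πI² = 18/35
I = (-1)√(18/35/(4π)) = -0.20230066

-0.202301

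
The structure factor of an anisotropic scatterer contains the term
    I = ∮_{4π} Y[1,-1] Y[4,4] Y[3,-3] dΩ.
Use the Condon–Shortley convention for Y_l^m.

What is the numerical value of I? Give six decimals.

0.325735

m-sum 0 ✓  L=8 even ✓  3≤3≤5 ✓
Π(2lᵢ+1) = 3×9×7 = 189
triangle coeff Δ(1,4,3) = 1/252
Σ_t [1,1]: t=1:−1/36 = -1/36
(3j)²=4/63 [(1 4 3; 0 0 0)], sign=+1
Σ_t [2,2]: t=2:+1/1440 = 1/1440
(3j)²=1/9 [(1 4 3; -1 4 -3)], sign=+1
⇒ 4πI² = 4/3
I = (+1)√(4/3/(4π)) = 0.32573501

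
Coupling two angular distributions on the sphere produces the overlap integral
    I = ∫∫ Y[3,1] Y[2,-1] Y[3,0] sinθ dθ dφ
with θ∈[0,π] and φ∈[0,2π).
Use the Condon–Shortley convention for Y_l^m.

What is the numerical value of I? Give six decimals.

-0.059471

m-sum 0 ✓  L=8 even ✓  1≤3≤5 ✓
Π(2lᵢ+1) = 7×5×7 = 245
triangle coeff Δ(3,2,3) = 1/3780
Σ_t [0,2]: t=0:+1/24 t=1:−1/4 t=2:+1/24 = -1/6
(3j)²=4/105 [(3 2 3; 0 0 0)], sign=+1
Σ_t [0,1]: t=0:+1/8 t=1:−1/12 = 1/24
(3j)²=1/210 [(3 2 3; 1 -1 0)], sign=-1
⇒ 4πI² = 2/45
I = (-1)√(2/45/(4π)) = -0.05947080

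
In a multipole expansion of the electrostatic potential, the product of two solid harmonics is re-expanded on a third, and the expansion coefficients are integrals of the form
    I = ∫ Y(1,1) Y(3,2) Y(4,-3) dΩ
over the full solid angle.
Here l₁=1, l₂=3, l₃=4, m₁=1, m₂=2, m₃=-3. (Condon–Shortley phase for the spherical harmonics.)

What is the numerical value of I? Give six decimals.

-0.282095

Rules hold: Σm=0, L=8 even, 2≤4≤4.
N = 3·7·9 = 189
Δ = 0!·2!·6!/9! = 1/252
Racah Σ t=0..0: t=0:+1/36 = 1/36
⇒ 3j(1 3 4; 0 0 0)² = 4/63, sgn +1
Racah Σ t=0..0: t=0:+1/240 = 1/240
⇒ 3j(1 3 4; 1 2 -3)² = 1/12, sgn -1
4πI² = N·(3j₀)²·(3jₘ)² = 1/1
I = -1·√(1/4π) = -0.28209479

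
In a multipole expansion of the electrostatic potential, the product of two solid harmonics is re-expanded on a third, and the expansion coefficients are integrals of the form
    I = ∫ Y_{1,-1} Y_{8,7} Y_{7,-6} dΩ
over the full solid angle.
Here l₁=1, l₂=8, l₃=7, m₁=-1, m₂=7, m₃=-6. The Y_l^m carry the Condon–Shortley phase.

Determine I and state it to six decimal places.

-0.313531

m-sum 0 ✓  L=16 even ✓  7≤7≤9 ✓
Π(2lᵢ+1) = 3×17×15 = 765
triangle coeff Δ(1,8,7) = 1/2040
Σ_t [1,1]: t=1:−1/25401600 = -1/25401600
(3j)²=8/255 [(1 8 7; 0 0 0)], sign=+1
Σ_t [2,2]: t=2:+1/12454041600 = 1/12454041600
(3j)²=7/136 [(1 8 7; -1 7 -6)], sign=-1
⇒ 4πI² = 21/17
I = (-1)√(21/17/(4π)) = -0.31353083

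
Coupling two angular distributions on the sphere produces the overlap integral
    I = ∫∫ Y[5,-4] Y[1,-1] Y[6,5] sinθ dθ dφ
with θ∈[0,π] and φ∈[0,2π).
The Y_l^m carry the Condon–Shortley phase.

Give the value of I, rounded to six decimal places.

Checks pass: Σm=0; 12 even; l₃=6∈[4,6].
(2·5+1)(2·1+1)(2·6+1) = 429
Δ: 0! 10! 2! / 13! → 1/858
sum: t=0:+1/14400 = 1/14400
3j²(5 1 6; 0 0 0) = Δ·Π!·Σ² = 6/143  (sign +1)
sum: t=0:+1/725760 = 1/725760
3j²(5 1 6; -4 -1 5) = Δ·Π!·Σ² = 5/78  (sign -1)
combine: 4πI² = 429·6/143·5/78 = 15/13
take √, sign -1: I = -0.30301841

-0.303018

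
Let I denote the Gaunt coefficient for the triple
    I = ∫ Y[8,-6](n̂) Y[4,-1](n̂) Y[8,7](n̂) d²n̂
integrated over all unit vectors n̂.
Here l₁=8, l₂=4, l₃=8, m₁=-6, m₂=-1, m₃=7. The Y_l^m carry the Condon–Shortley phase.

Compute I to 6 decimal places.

0.109103

m-sum 0 ✓  L=20 even ✓  4≤8≤12 ✓
Π(2lᵢ+1) = 17×9×17 = 2601
triangle coeff Δ(8,4,8) = 1/185175900
Σ_t [0,4]: t=0:+1/557383680 t=1:−1/21772800 t=2:+1/8294400 t=3:−1/21772800 t=4:+1/557383680 = 1/30965760
(3j)²=36/4199 [(8 4 8; 0 0 0)], sign=+1
Σ_t [2,3]: t=2:+1/11496038400 t=3:−1/5748019200 = -1/11496038400
(3j)²=13/1938 [(8 4 8; -6 -1 7)], sign=+1
⇒ 4πI² = 54/361
I = (+1)√(54/361/(4π)) = 0.10910342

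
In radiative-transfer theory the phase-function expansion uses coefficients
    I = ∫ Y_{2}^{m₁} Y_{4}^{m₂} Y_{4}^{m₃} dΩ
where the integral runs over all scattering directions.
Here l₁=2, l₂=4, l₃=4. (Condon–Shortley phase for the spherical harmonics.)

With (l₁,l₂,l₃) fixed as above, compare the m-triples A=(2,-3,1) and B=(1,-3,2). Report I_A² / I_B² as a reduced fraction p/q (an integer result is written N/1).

18/25

Same 2,4,4: normalisation and zero-m 3j drop out of the ratio.
A: Δ: 2! 2! 6! / 11! → 1/13860; sum: t=0:+1/480 = 1/480; 3j²(2 4 4; 2 -3 1) = Δ·Π!·Σ² = 3/110  (sign -1)
B: Δ: 2! 2! 6! / 11! → 1/13860; sum: t=0:+1/240 t=1:−1/1440 = 1/288; 3j²(2 4 4; 1 -3 2) = Δ·Π!·Σ² = 5/132  (sign +1)
I_A²/I_B² = (3/110)/(5/132) = 18/25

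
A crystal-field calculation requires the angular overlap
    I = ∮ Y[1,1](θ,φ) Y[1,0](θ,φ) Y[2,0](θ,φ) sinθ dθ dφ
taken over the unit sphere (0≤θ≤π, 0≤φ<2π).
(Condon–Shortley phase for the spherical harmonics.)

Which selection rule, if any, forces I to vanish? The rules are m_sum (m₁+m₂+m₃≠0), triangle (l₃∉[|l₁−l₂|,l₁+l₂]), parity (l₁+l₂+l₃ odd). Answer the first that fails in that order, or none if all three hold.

Σmᵢ = 1  ✗
l₃∈[|l₁−l₂|,l₁+l₂]=[0,2], have l₃=2
Σlᵢ = 4 ⇒ even

m_sum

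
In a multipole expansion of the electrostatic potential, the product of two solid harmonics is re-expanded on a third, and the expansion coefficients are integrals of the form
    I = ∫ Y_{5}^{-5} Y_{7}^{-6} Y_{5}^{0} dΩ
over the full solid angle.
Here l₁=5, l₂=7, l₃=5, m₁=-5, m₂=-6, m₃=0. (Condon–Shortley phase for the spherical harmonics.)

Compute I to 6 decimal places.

m-sum = -5 − 6 + 0 = -11 ≠ 0 ⇒ I = 0

0.000000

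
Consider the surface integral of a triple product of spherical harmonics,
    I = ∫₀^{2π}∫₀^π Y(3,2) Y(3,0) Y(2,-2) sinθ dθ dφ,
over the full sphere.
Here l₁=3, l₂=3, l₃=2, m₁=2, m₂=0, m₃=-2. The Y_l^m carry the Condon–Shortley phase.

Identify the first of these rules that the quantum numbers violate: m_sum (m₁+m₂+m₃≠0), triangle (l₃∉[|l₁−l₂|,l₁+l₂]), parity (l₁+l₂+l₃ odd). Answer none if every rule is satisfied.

m₁+m₂+m₃ = 2 + 0 − 2 = 0  ✓
triangle: |3−3|=0 ≤ l₃=2 ≤ 3+3=6  ✓
parity: l₁+l₂+l₃ = 8 is even  ✓

none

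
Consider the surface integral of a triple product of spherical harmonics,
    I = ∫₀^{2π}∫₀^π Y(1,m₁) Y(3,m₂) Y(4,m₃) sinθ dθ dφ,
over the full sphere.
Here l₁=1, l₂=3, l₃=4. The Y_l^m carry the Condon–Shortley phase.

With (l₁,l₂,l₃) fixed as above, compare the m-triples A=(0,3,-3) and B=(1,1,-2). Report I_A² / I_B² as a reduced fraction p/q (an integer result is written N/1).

7/15

l's match ⇒ only the (l;m) 3-j factors differ between A and B.
A: triangle coeff Δ(1,3,4) = 1/252; Σ_t [0,0]: t=0:+1/720 = 1/720; (3j)²=1/36 [(1 3 4; 0 3 -3)], sign=-1
B: triangle coeff Δ(1,3,4) = 1/252; Σ_t [0,0]: t=0:+1/96 = 1/96; (3j)²=5/84 [(1 3 4; 1 1 -2)], sign=+1
I_A²/I_B² = (1/36)/(5/84) = 7/15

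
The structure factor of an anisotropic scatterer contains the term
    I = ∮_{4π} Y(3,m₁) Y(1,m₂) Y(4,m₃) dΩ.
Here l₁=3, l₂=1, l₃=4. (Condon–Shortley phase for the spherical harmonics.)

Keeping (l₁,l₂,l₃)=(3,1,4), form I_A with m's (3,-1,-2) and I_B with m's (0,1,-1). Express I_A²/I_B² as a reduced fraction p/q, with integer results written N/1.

Same 3,1,4: normalisation and zero-m 3j drop out of the ratio.
A: Δ: 0! 6! 2! / 9! → 1/252; sum: t=0:+1/1440 = 1/1440; 3j²(3 1 4; 3 -1 -2) = Δ·Π!·Σ² = 1/252  (sign +1)
B: Δ: 0! 6! 2! / 9! → 1/252; sum: t=0:+1/72 = 1/72; 3j²(3 1 4; 0 1 -1) = Δ·Π!·Σ² = 5/126  (sign -1)
I_A²/I_B² = (1/252)/(5/126) = 1/10

1/10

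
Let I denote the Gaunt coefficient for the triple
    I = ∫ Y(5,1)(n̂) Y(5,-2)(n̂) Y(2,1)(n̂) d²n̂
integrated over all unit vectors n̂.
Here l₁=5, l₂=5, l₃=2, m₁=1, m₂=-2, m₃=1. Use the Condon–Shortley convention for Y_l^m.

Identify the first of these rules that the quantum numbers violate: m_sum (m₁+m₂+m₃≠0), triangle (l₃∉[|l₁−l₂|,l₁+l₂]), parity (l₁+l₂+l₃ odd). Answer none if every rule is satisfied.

m₁+m₂+m₃ = 1 − 2 + 1 = 0  ✓
triangle: |5−5|=0 ≤ l₃=2 ≤ 5+5=10  ✓
parity: l₁+l₂+l₃ = 12 is even  ✓

none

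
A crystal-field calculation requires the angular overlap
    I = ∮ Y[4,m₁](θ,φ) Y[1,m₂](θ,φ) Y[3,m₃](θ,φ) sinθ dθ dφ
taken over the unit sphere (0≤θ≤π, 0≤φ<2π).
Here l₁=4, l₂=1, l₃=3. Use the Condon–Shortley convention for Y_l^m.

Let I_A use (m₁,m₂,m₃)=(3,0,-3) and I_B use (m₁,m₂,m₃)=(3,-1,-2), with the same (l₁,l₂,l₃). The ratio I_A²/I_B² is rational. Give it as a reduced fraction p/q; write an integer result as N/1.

Same 4,1,3: normalisation and zero-m 3j drop out of the ratio.
A: Δ: 2! 6! 0! / 9! → 1/252; sum: t=1:−1/720 = -1/720; 3j²(4 1 3; 3 0 -3) = Δ·Π!·Σ² = 1/36  (sign -1)
B: Δ: 2! 6! 0! / 9! → 1/252; sum: t=0:+1/240 = 1/240; 3j²(4 1 3; 3 -1 -2) = Δ·Π!·Σ² = 1/12  (sign -1)
I_A²/I_B² = (1/36)/(1/12) = 1/3

1/3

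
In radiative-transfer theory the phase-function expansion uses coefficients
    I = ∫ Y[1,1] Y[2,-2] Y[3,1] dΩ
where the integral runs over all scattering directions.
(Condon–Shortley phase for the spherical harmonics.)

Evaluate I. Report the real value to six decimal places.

Rules hold: Σm=0, L=6 even, 1≤3≤3.
N = 3·5·7 = 105
Δ = 0!·2!·4!/7! = 1/105
Racah Σ t=0..0: t=0:+1/4 = 1/4
⇒ 3j(1 2 3; 0 0 0)² = 3/35, sgn -1
Racah Σ t=0..0: t=0:+1/48 = 1/48
⇒ 3j(1 2 3; 1 -2 1)² = 1/105, sgn +1
4πI² = N·(3j₀)²·(3jₘ)² = 3/35
I = -1·√(0.0857143/4π) = -0.08258890

-0.082589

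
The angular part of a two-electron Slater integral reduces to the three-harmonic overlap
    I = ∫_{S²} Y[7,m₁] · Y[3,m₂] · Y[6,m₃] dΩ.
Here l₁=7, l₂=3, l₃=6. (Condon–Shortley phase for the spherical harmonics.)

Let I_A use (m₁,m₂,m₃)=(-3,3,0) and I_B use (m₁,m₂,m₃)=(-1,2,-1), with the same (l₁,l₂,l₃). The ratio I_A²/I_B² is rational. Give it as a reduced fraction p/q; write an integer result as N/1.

l's match ⇒ only the (l;m) 3-j factors differ between A and B.
A: triangle coeff Δ(7,3,6) = 1/2042040; Σ_t [4,4]: t=4:+1/829440 = 1/829440; (3j)²=225/9724 [(7 3 6; -3 3 0)], sign=+1
B: triangle coeff Δ(7,3,6) = 1/2042040; Σ_t [3,4]: t=3:−1/172800 t=4:+1/414720 = -7/2073600; (3j)²=343/29172 [(7 3 6; -1 2 -1)], sign=+1
I_A²/I_B² = (225/9724)/(343/29172) = 675/343

675/343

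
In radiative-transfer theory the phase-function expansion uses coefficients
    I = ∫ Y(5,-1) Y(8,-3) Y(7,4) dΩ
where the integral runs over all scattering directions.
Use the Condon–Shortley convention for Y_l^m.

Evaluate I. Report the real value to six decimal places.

Rules hold: Σm=0, L=20 even, 3≤7≤13.
N = 11·17·15 = 2805
Δ = 6!·4!·10!/21! = 1/814773960
Racah Σ t=1..5: t=1:−1/87091200 t=2:+1/4976640 t=3:−1/2073600 t=4:+1/4976640 t=5:−1/87091200 = -1/9676800
⇒ 3j(5 8 7; 0 0 0)² = 360/46189, sgn +1
Racah Σ t=2..5: t=2:+1/34836480 t=3:−1/17418240 t=4:+1/69672960 t=5:−1/2612736000 = -11/746496000
⇒ 3j(5 8 7; -1 -3 4)² = 1331/251940, sgn +1
4πI² = N·(3j₀)²·(3jₘ)² = 119790/1037153
I = +1·√(0.115499/4π) = 0.09587027

0.095870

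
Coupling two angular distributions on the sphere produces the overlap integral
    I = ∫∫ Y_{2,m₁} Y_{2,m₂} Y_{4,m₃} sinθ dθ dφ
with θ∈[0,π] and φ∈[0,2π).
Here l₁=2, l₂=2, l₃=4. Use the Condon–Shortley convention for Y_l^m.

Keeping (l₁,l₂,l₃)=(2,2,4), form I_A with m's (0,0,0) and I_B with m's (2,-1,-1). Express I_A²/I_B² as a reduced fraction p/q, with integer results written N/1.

36/5

l's match ⇒ only the (l;m) 3-j factors differ between A and B.
A: triangle coeff Δ(2,2,4) = 1/630; Σ_t [0,0]: t=0:+1/16 = 1/16; (3j)²=2/35 [(2 2 4; 0 0 0)], sign=+1
B: triangle coeff Δ(2,2,4) = 1/630; Σ_t [0,0]: t=0:+1/144 = 1/144; (3j)²=1/126 [(2 2 4; 2 -1 -1)], sign=-1
I_A²/I_B² = (2/35)/(1/126) = 36/5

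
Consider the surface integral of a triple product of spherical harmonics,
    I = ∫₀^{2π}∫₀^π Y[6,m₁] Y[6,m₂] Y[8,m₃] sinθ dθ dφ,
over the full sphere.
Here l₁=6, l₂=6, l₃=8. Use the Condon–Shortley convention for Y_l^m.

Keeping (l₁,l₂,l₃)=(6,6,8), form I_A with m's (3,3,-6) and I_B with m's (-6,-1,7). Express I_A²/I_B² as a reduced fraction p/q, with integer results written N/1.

l's match ⇒ only the (l;m) 3-j factors differ between A and B.
A: triangle coeff Δ(6,6,8) = 1/1309458150; Σ_t [1,3]: t=1:−1/348364800 t=2:+1/101606400 t=3:−1/348364800 = 1/243855360; (3j)²=24/2261 [(6 6 8; 3 3 -6)], sign=+1
B: triangle coeff Δ(6,6,8) = 1/1309458150; Σ_t [4,4]: t=4:+1/4877107200 = 1/4877107200; (3j)²=55/4522 [(6 6 8; -6 -1 7)], sign=-1
I_A²/I_B² = (24/2261)/(55/4522) = 48/55

48/55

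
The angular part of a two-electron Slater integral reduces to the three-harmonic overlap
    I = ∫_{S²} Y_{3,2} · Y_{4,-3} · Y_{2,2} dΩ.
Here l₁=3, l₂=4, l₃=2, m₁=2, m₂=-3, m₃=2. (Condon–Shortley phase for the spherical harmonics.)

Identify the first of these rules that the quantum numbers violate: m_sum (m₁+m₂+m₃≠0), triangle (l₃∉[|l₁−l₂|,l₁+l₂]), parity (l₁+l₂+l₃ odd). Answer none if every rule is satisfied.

m_sum

azimuthal sum: 2 − 3 + 2 = 1  ✗
1 ≤ 2 ≤ 7 (triangle on l)
L = 3 + 4 + 2 = 9 (odd)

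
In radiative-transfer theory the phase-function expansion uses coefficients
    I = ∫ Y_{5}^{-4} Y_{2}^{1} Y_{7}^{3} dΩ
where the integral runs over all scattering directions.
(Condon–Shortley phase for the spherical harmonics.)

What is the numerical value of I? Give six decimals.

Checks pass: Σm=0; 14 even; l₃=7∈[3,7].
(2·5+1)(2·2+1)(2·7+1) = 825
Δ: 0! 10! 4! / 15! → 1/15015
sum: t=0:+1/57600 = 1/57600
3j²(5 2 7; 0 0 0) = Δ·Π!·Σ² = 21/715  (sign -1)
sum: t=0:+1/2177280 = 1/2177280
3j²(5 2 7; -4 1 3) = Δ·Π!·Σ² = 8/3003  (sign +1)
combine: 4πI² = 825·21/715·8/3003 = 120/1859
take √, sign -1: I = -0.07167142

-0.071671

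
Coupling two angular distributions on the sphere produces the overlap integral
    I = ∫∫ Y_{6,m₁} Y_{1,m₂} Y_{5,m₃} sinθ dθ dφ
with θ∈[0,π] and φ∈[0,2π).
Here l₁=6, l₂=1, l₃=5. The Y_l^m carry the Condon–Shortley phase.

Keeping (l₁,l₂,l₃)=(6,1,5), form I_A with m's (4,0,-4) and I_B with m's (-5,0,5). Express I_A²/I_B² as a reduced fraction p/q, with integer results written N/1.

20/11

l's match ⇒ only the (l;m) 3-j factors differ between A and B.
A: triangle coeff Δ(6,1,5) = 1/858; Σ_t [1,1]: t=1:−1/362880 = -1/362880; (3j)²=10/429 [(6 1 5; 4 0 -4)], sign=+1
B: triangle coeff Δ(6,1,5) = 1/858; Σ_t [1,1]: t=1:−1/3628800 = -1/3628800; (3j)²=1/78 [(6 1 5; -5 0 5)], sign=-1
I_A²/I_B² = (10/429)/(1/78) = 20/11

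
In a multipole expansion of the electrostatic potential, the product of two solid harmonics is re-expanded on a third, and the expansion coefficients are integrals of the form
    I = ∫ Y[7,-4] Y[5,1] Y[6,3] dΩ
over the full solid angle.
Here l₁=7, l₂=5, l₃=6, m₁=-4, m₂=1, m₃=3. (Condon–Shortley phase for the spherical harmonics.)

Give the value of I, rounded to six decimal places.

Checks pass: Σm=0; 18 even; l₃=6∈[2,12].
(2·7+1)(2·5+1)(2·6+1) = 2145
Δ: 6! 8! 4! / 19! → 1/174594420
sum: t=1:−1/4147200 t=2:+1/207360 t=3:−1/82944 t=4:+1/207360 t=5:−1/4147200 = -1/345600
3j²(7 5 6; 0 0 0) = Δ·Π!·Σ² = 420/46189  (sign -1)
sum: t=3:−1/8709120 t=4:+1/967680 t=5:−1/1036800 t=6:+1/12441600 = 1/29030400
3j²(7 5 6; -4 1 3) = Δ·Π!·Σ² = 9/146965  (sign -1)
combine: 4πI² = 2145·420/46189·9/146965 = 1620/1356277
take √, sign +1: I = 0.00974941

0.009749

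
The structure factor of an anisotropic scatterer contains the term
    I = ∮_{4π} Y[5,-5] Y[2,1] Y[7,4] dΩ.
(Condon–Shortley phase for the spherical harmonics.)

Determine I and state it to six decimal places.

Rules hold: Σm=0, L=14 even, 3≤7≤7.
N = 11·5·15 = 825
Δ = 0!·10!·4!/15! = 1/15015
Racah Σ t=0..0: t=0:+1/57600 = 1/57600
⇒ 3j(5 2 7; 0 0 0)² = 21/715, sgn -1
Racah Σ t=0..0: t=0:+1/21772800 = 1/21772800
⇒ 3j(5 2 7; -5 1 4)² = 1/1365, sgn -1
4πI² = N·(3j₀)²·(3jₘ)² = 3/169
I = +1·√(0.0177515/4π) = 0.03758481

0.037585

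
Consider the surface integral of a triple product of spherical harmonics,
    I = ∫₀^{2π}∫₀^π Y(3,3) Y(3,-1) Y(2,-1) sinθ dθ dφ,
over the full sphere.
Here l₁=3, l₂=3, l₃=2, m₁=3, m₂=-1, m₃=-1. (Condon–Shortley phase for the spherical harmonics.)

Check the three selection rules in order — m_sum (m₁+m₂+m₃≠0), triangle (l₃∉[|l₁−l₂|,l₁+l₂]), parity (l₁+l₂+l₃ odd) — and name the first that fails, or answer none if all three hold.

Σmᵢ = 1  ✗
l₃∈[|l₁−l₂|,l₁+l₂]=[0,6], have l₃=2
Σlᵢ = 8 ⇒ even

m_sum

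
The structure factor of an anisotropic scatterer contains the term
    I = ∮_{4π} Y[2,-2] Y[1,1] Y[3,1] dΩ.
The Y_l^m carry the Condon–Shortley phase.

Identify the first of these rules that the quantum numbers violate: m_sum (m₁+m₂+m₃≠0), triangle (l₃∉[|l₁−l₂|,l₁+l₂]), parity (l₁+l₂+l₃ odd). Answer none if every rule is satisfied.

m₁+m₂+m₃ = -2 + 1 + 1 = 0  ✓
triangle: |2−1|=1 ≤ l₃=3 ≤ 2+1=3  ✓
parity: l₁+l₂+l₃ = 6 is even  ✓

none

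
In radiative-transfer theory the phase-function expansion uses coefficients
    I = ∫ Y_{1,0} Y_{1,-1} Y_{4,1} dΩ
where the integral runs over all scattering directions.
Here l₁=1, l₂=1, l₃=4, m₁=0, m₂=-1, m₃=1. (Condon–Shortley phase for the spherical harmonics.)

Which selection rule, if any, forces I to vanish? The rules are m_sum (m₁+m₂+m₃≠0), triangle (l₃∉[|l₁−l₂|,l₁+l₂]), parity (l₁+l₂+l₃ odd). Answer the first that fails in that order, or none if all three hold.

azimuthal sum: 0 − 1 + 1 = 0  ✓
0 ≤ 4 ≤ 2 (triangle on l)  ✗
L = 1 + 1 + 4 = 6 (even)

triangle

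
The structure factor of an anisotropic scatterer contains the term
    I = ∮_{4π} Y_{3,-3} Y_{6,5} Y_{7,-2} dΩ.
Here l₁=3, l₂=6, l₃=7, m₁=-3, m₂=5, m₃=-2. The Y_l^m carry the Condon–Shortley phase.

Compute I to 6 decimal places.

-0.055070

m-sum 0 ✓  L=16 even ✓  3≤7≤9 ✓
Π(2lᵢ+1) = 7×13×15 = 1365
triangle coeff Δ(3,6,7) = 1/2042040
Σ_t [0,2]: t=0:+1/207360 t=1:−1/57600 t=2:+1/207360 = -1/129600
(3j)²=168/12155 [(3 6 7; 0 0 0)], sign=+1
Σ_t [2,2]: t=2:+1/17418240 = 1/17418240
(3j)²=25/12376 [(3 6 7; -3 5 -2)], sign=-1
⇒ 4πI² = 1575/41327
I = (-1)√(1575/41327/(4π)) = -0.05507042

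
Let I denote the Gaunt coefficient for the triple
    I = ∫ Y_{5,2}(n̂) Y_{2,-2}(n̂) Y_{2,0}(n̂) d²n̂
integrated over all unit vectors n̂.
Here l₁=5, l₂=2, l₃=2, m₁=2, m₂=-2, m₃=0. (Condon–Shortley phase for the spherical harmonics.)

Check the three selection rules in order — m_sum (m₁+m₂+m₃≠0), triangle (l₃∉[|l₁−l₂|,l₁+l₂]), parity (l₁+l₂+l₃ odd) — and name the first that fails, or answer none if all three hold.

azimuthal sum: 2 − 2 + 0 = 0  ✓
3 ≤ 2 ≤ 7 (triangle on l)  ✗
L = 5 + 2 + 2 = 9 (odd)

triangle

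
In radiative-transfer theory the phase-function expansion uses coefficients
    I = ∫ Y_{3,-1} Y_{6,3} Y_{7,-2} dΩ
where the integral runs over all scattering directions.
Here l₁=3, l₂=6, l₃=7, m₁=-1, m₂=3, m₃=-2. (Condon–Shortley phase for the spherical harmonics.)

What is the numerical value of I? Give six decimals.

m-sum 0 ✓  L=16 even ✓  3≤7≤9 ✓
Π(2lᵢ+1) = 7×13×15 = 1365
triangle coeff Δ(3,6,7) = 1/2042040
Σ_t [0,2]: t=0:+1/207360 t=1:−1/57600 t=2:+1/207360 = -1/129600
(3j)²=168/12155 [(3 6 7; 0 0 0)], sign=+1
Σ_t [0,2]: t=0:+1/17418240 t=1:−1/483840 t=2:+1/241920 = 37/17418240
(3j)²=1369/136136 [(3 6 7; -1 3 -2)], sign=-1
⇒ 4πI² = 86247/454597
I = (-1)√(86247/454597/(4π)) = -0.12287224

-0.122872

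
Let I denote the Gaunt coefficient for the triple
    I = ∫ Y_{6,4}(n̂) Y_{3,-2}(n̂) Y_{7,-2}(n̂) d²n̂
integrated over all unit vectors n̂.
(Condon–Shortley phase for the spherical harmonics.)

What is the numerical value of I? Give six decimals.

-0.153384

m-sum 0 ✓  L=16 even ✓  3≤7≤9 ✓
Π(2lᵢ+1) = 13×7×15 = 1365
triangle coeff Δ(6,3,7) = 1/2042040
Σ_t [0,2]: t=0:+1/207360 t=1:−1/57600 t=2:+1/207360 = -1/129600
(3j)²=168/12155 [(6 3 7; 0 0 0)], sign=+1
Σ_t [0,1]: t=0:+1/967680 t=1:−1/8709120 = 1/1088640
(3j)²=800/51051 [(6 3 7; 4 -2 -2)], sign=-1
⇒ 4πI² = 134400/454597
I = (-1)√(134400/454597/(4π)) = -0.15338448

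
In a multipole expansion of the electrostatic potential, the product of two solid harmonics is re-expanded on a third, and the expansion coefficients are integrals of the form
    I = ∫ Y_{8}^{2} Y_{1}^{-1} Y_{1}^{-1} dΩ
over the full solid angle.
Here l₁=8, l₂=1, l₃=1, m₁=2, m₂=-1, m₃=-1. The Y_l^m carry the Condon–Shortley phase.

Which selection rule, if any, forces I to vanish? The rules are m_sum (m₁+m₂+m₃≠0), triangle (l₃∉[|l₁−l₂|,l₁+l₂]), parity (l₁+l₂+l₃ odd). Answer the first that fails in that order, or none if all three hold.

triangle

m₁+m₂+m₃ = 2 − 1 − 1 = 0  ✓
triangle: |8−1|=7 ≤ l₃=1 ≤ 8+1=9  ✗
parity: l₁+l₂+l₃ = 10 is even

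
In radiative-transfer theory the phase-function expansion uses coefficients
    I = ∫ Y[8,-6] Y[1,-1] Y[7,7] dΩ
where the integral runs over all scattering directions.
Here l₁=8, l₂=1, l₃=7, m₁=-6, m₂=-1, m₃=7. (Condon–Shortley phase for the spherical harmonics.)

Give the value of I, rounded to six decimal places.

m-sum 0 ✓  L=16 even ✓  7≤7≤9 ✓
Π(2lᵢ+1) = 17×3×15 = 765
triangle coeff Δ(8,1,7) = 1/2040
Σ_t [1,1]: t=1:−1/25401600 = -1/25401600
(3j)²=8/255 [(8 1 7; 0 0 0)], sign=+1
Σ_t [0,0]: t=0:+1/174356582400 = 1/174356582400
(3j)²=1/2040 [(8 1 7; -6 -1 7)], sign=+1
⇒ 4πI² = 1/85
I = (+1)√(1/85/(4π)) = 0.03059748

0.030597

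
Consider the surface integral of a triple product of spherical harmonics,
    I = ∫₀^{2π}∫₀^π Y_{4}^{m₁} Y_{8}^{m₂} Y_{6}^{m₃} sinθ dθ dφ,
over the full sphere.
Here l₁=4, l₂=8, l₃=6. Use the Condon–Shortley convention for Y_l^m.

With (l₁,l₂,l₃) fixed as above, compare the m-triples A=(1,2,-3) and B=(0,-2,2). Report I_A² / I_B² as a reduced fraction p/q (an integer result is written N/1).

l's match ⇒ only the (l;m) 3-j factors differ between A and B.
A: triangle coeff Δ(4,8,6) = 1/23279256; Σ_t [1,3]: t=1:−1/87091200 t=2:+1/3870720 t=3:−1/2177280 = -37/174182400; (3j)²=20535/2586584 [(4 8 6; 1 2 -3)], sign=+1
B: triangle coeff Δ(4,8,6) = 1/23279256; Σ_t [2,4]: t=2:+1/1658880 t=3:−1/1088640 t=4:+1/7741440 = -13/69672960; (3j)²=325/149226 [(4 8 6; 0 -2 2)], sign=-1
I_A²/I_B² = (20535/2586584)/(325/149226) = 12321/3380

12321/3380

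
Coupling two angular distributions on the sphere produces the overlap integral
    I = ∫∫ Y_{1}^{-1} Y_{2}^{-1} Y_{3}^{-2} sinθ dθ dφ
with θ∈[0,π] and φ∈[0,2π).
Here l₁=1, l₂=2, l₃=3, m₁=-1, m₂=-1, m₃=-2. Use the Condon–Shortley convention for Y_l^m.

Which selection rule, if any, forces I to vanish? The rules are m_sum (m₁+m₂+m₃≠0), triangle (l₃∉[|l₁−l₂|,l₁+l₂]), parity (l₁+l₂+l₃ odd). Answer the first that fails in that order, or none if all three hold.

m_sum

m₁+m₂+m₃ = -1 − 1 − 2 = -4  ✗
triangle: |1−2|=1 ≤ l₃=3 ≤ 1+2=3
parity: l₁+l₂+l₃ = 6 is even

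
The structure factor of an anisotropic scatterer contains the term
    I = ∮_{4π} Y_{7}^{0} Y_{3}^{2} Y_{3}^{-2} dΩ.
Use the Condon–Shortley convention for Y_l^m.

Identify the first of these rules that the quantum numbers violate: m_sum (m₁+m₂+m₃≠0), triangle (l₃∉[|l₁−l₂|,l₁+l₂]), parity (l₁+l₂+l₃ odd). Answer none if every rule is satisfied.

triangle

Σmᵢ = 0  ✓
l₃∈[|l₁−l₂|,l₁+l₂]=[4,10], have l₃=3  ✗
Σlᵢ = 13 ⇒ odd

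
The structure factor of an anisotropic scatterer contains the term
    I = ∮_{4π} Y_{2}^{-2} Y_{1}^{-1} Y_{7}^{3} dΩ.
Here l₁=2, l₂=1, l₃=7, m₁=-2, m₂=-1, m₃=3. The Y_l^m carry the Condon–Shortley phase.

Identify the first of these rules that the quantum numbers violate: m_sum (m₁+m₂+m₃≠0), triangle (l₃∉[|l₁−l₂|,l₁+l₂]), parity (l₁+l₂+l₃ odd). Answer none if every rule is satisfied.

triangle

m₁+m₂+m₃ = -2 − 1 + 3 = 0  ✓
triangle: |2−1|=1 ≤ l₃=7 ≤ 2+1=3  ✗
parity: l₁+l₂+l₃ = 10 is even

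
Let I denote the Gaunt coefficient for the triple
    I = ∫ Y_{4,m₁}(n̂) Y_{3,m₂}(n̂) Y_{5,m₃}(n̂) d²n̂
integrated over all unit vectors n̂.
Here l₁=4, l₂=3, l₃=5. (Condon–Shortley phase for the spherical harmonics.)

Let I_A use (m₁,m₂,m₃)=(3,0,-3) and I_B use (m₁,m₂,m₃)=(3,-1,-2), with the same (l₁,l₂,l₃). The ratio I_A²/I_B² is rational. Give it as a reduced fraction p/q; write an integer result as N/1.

Same 4,3,5: normalisation and zero-m 3j drop out of the ratio.
A: Δ: 2! 6! 4! / 13! → 1/180180; sum: t=0:+1/1440 t=1:−1/2880 = 1/2880; 3j²(4 3 5; 3 0 -3) = Δ·Π!·Σ² = 7/715  (sign +1)
B: Δ: 2! 6! 4! / 13! → 1/180180; sum: t=0:+1/960 t=1:−1/4320 = 7/8640; 3j²(4 3 5; 3 -1 -2) = Δ·Π!·Σ² = 343/12870  (sign -1)
I_A²/I_B² = (7/715)/(343/12870) = 18/49

18/49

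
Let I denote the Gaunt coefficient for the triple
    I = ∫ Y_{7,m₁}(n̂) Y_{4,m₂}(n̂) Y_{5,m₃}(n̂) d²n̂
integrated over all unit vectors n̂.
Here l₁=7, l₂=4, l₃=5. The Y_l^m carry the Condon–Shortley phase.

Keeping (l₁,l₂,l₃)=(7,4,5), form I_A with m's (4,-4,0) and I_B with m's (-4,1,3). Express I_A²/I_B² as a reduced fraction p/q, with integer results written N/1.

1960/169

Same 7,4,5: normalisation and zero-m 3j drop out of the ratio.
A: Δ: 6! 8! 2! / 17! → 1/6126120; sum: t=0:+1/1036800 = 1/1036800; 3j²(7 4 5; 4 -4 0) = Δ·Π!·Σ² = 14/663  (sign -1)
B: Δ: 6! 8! 2! / 17! → 1/6126120; sum: t=3:−1/2903040 t=4:+1/241920 t=5:−1/345600 = 13/14515200; 3j²(7 4 5; -4 1 3) = Δ·Π!·Σ² = 13/7140  (sign +1)
I_A²/I_B² = (14/663)/(13/7140) = 1960/169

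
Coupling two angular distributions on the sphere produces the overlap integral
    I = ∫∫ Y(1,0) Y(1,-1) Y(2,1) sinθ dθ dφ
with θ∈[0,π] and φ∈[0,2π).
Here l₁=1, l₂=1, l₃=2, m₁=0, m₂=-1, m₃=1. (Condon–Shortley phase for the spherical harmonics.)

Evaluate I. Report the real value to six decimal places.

-0.218510

m-sum 0 ✓  L=4 even ✓  0≤2≤2 ✓
Π(2lᵢ+1) = 3×3×5 = 45
triangle coeff Δ(1,1,2) = 1/30
Σ_t [0,0]: t=0:+1/1 = 1/1
(3j)²=2/15 [(1 1 2; 0 0 0)], sign=+1
Σ_t [0,0]: t=0:+1/2 = 1/2
(3j)²=1/10 [(1 1 2; 0 -1 1)], sign=-1
⇒ 4πI² = 3/5
I = (-1)√(3/5/(4π)) = -0.21850969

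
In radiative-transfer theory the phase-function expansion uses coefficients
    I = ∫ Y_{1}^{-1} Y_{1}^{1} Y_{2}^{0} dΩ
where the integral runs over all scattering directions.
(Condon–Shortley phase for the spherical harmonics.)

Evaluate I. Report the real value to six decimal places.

Rules hold: Σm=0, L=4 even, 0≤2≤2.
N = 3·3·5 = 45
Δ = 0!·2!·2!/5! = 1/30
Racah Σ t=0..0: t=0:+1/1 = 1/1
⇒ 3j(1 1 2; 0 0 0)² = 2/15, sgn +1
Racah Σ t=0..0: t=0:+1/4 = 1/4
⇒ 3j(1 1 2; -1 1 0)² = 1/30, sgn +1
4πI² = N·(3j₀)²·(3jₘ)² = 1/5
I = +1·√(0.2/4π) = 0.12615663

0.126157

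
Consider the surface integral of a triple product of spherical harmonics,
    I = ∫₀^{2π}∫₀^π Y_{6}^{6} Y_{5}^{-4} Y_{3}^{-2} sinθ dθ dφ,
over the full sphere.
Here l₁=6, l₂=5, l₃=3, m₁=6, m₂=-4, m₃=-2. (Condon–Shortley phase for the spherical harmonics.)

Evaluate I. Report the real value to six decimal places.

0.207001

m-sum 0 ✓  L=14 even ✓  1≤3≤11 ✓
Π(2lᵢ+1) = 13×11×7 = 1001
triangle coeff Δ(6,5,3) = 1/675675
Σ_t [3,5]: t=3:−1/8640 t=4:+1/2304 t=5:−1/8640 = 7/34560
(3j)²=7/429 [(6 5 3; 0 0 0)], sign=-1
Σ_t [0,0]: t=0:+1/967680 = 1/967680
(3j)²=3/91 [(6 5 3; 6 -4 -2)], sign=-1
⇒ 4πI² = 7/13
I = (+1)√(7/13/(4π)) = 0.20700098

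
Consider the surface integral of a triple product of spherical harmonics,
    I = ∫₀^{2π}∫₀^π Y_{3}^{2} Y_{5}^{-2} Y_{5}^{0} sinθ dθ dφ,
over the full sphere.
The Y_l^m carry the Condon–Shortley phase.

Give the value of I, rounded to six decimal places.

L=13 odd ⇒ parity kills the (l;000) factor ⇒ I = 0

0.000000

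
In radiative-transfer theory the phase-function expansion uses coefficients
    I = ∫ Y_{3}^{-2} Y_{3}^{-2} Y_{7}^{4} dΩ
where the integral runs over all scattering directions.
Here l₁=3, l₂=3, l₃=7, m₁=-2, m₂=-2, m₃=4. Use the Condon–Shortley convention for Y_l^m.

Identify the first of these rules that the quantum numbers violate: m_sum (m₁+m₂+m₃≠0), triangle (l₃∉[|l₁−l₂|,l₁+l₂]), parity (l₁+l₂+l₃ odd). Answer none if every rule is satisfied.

triangle

m₁+m₂+m₃ = -2 − 2 + 4 = 0  ✓
triangle: |3−3|=0 ≤ l₃=7 ≤ 3+3=6  ✗
parity: l₁+l₂+l₃ = 13 is odd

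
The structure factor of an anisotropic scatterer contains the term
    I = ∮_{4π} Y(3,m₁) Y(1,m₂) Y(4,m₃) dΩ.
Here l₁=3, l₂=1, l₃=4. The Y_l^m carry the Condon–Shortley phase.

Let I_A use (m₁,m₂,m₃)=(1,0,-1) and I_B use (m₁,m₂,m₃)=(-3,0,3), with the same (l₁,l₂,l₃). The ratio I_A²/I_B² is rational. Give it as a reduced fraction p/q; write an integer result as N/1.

15/7

l's match ⇒ only the (l;m) 3-j factors differ between A and B.
A: triangle coeff Δ(3,1,4) = 1/252; Σ_t [0,0]: t=0:+1/48 = 1/48; (3j)²=5/84 [(3 1 4; 1 0 -1)], sign=-1
B: triangle coeff Δ(3,1,4) = 1/252; Σ_t [0,0]: t=0:+1/720 = 1/720; (3j)²=1/36 [(3 1 4; -3 0 3)], sign=-1
I_A²/I_B² = (5/84)/(1/36) = 15/7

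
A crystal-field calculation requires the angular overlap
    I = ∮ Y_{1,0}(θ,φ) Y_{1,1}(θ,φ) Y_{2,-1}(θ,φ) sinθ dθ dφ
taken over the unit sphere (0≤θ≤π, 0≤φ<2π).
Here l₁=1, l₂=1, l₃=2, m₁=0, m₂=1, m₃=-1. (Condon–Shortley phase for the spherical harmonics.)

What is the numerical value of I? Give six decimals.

Checks pass: Σm=0; 4 even; l₃=2∈[0,2].
(2·1+1)(2·1+1)(2·2+1) = 45
Δ: 0! 2! 2! / 5! → 1/30
sum: t=0:+1/1 = 1/1
3j²(1 1 2; 0 0 0) = Δ·Π!·Σ² = 2/15  (sign +1)
sum: t=0:+1/2 = 1/2
3j²(1 1 2; 0 1 -1) = Δ·Π!·Σ² = 1/10  (sign -1)
combine: 4πI² = 45·2/15·1/10 = 3/5
take √, sign -1: I = -0.21850969

-0.218510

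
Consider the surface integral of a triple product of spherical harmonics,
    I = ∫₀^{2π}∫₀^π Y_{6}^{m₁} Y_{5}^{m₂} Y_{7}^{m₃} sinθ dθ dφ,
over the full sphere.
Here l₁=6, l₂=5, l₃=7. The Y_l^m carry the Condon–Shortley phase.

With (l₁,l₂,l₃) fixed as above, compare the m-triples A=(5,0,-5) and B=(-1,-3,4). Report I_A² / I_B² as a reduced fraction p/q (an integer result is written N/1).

Same 6,5,7: normalisation and zero-m 3j drop out of the ratio.
A: Δ: 4! 8! 6! / 19! → 1/174594420; sum: t=0:+1/14515200 t=1:−1/11612160 = -1/58060800; 3j²(6 5 7; 5 0 -5) = Δ·Π!·Σ² = 55/58786  (sign -1)
B: Δ: 4! 8! 6! / 19! → 1/174594420; sum: t=0:+1/5806080 t=1:−1/1036800 t=2:+1/2073600 = -1/3225600; 3j²(6 5 7; -1 -3 4) = Δ·Π!·Σ² = 27/4199  (sign +1)
I_A²/I_B² = (55/58786)/(27/4199) = 55/378

55/378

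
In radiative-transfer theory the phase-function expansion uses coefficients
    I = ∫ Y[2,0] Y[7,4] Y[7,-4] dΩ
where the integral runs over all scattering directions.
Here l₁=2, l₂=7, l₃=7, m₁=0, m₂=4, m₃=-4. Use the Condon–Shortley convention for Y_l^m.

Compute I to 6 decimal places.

Rules hold: Σm=0, L=16 even, 5≤7≤9.
N = 5·15·15 = 1125
Δ = 2!·2!·12!/17! = 1/185640
Racah Σ t=0..2: t=0:+1/2419200 t=1:−1/518400 t=2:+1/2419200 = -1/907200
⇒ 3j(2 7 7; 0 0 0)² = 56/3315, sgn +1
Racah Σ t=0..2: t=0:+1/159667200 t=1:−1/7257600 t=2:+1/8709120 = -1/59875200
⇒ 3j(2 7 7; 0 4 -4)² = 8/23205, sgn +1
4πI² = N·(3j₀)²·(3jₘ)² = 320/48841
I = +1·√(0.00655187/4π) = 0.02283378

0.022834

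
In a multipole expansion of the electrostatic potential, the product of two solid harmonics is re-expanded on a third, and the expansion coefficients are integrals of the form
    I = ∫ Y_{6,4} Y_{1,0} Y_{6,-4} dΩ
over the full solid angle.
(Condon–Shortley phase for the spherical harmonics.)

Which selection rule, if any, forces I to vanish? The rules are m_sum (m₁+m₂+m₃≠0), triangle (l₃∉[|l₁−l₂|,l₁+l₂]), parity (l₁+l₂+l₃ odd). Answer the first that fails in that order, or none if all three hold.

parity

m₁+m₂+m₃ = 4 + 0 − 4 = 0  ✓
triangle: |6−1|=5 ≤ l₃=6 ≤ 6+1=7  ✓
parity: l₁+l₂+l₃ = 13 is odd  ✗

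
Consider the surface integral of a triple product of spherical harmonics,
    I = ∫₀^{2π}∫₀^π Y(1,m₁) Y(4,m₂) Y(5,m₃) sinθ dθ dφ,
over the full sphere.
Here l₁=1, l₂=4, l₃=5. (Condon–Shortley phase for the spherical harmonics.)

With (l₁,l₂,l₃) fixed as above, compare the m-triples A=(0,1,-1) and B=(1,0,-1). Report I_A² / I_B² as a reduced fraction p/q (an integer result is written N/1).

Same 1,4,5: normalisation and zero-m 3j drop out of the ratio.
A: Δ: 0! 2! 8! / 11! → 1/495; sum: t=0:+1/720 = 1/720; 3j²(1 4 5; 0 1 -1) = Δ·Π!·Σ² = 8/165  (sign +1)
B: Δ: 0! 2! 8! / 11! → 1/495; sum: t=0:+1/1152 = 1/1152; 3j²(1 4 5; 1 0 -1) = Δ·Π!·Σ² = 1/33  (sign +1)
I_A²/I_B² = (8/165)/(1/33) = 8/5

8/5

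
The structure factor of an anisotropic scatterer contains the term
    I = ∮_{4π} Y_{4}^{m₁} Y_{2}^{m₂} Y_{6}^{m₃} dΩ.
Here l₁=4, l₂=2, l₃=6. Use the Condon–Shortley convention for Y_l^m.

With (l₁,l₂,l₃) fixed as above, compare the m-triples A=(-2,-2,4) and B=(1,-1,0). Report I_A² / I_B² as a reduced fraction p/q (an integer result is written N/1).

7/4

l's match ⇒ only the (l;m) 3-j factors differ between A and B.
A: triangle coeff Δ(4,2,6) = 1/6435; Σ_t [0,0]: t=0:+1/34560 = 1/34560; (3j)²=14/429 [(4 2 6; -2 -2 4)], sign=+1
B: triangle coeff Δ(4,2,6) = 1/6435; Σ_t [0,0]: t=0:+1/4320 = 1/4320; (3j)²=8/429 [(4 2 6; 1 -1 0)], sign=+1
I_A²/I_B² = (14/429)/(8/429) = 7/4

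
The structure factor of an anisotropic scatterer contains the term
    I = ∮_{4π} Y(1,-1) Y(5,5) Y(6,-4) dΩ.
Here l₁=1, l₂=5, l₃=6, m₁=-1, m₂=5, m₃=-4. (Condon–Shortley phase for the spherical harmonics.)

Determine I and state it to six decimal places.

0.040859

Checks pass: Σm=0; 12 even; l₃=6∈[4,6].
(2·1+1)(2·5+1)(2·6+1) = 429
Δ: 0! 2! 10! / 13! → 1/858
sum: t=0:+1/14400 = 1/14400
3j²(1 5 6; 0 0 0) = Δ·Π!·Σ² = 6/143  (sign +1)
sum: t=0:+1/7257600 = 1/7257600
3j²(1 5 6; -1 5 -4) = Δ·Π!·Σ² = 1/858  (sign +1)
combine: 4πI² = 429·6/143·1/858 = 3/143
take √, sign +1: I = 0.04085899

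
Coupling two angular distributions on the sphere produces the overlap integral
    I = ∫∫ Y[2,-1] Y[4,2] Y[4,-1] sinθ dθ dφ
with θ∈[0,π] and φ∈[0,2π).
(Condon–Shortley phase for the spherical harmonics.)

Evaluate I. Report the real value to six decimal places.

Rules hold: Σm=0, L=10 even, 2≤4≤6.
N = 5·9·9 = 405
Δ = 2!·2!·6!/11! = 1/13860
Racah Σ t=0..2: t=0:+1/192 t=1:−1/36 t=2:+1/192 = -5/288
⇒ 3j(2 4 4; 0 0 0)² = 20/693, sgn -1
Racah Σ t=1..2: t=1:−1/240 t=2:+1/96 = 1/160
⇒ 3j(2 4 4; -1 2 -1)² = 27/1540, sgn -1
4πI² = N·(3j₀)²·(3jₘ)² = 1215/5929
I = +1·√(0.204925/4π) = 0.12770047

0.127700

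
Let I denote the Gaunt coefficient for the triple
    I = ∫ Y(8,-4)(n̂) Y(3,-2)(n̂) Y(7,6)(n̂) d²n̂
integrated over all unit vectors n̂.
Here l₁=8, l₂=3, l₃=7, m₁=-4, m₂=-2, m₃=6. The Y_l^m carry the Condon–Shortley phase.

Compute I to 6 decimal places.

Rules hold: Σm=0, L=18 even, 5≤7≤11.
N = 17·7·15 = 1785
Δ = 4!·12!·2!/19! = 1/5290740
Racah Σ t=1..3: t=1:−1/7257600 t=2:+1/2073600 t=3:−1/7257600 = 1/4838400
⇒ 3j(8 3 7; 0 0 0)² = 252/20995, sgn -1
Racah Σ t=0..1: t=0:+1/11496038400 t=1:−1/479001600 = -23/11496038400
⇒ 3j(8 3 7; -4 -2 6)² = 529/81396, sgn +1
4πI² = N·(3j₀)²·(3jₘ)² = 11109/79781
I = -1·√(0.139244/4π) = -0.10526471

-0.105265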